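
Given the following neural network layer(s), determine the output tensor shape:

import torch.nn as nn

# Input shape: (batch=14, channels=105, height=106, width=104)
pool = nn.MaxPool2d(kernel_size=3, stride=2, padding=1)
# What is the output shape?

Input shape: (14, 105, 106, 104)
Output shape: (14, 105, 53, 52)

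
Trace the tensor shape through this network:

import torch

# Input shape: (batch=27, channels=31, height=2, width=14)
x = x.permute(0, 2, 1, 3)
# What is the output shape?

Input shape: (27, 31, 2, 14)
Output shape: (27, 2, 31, 14)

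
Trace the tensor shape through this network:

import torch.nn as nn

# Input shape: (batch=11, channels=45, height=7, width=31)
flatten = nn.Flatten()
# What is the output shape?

Input shape: (11, 45, 7, 31)
Output shape: (11, 9765)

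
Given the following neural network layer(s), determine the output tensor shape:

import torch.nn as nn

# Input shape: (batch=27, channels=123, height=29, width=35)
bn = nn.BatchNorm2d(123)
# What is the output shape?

Input shape: (27, 123, 29, 35)
Output shape: (27, 123, 29, 35)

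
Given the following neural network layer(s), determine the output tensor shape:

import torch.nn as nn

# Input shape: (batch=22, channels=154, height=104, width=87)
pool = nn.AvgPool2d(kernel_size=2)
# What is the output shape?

Input shape: (22, 154, 104, 87)
Output shape: (22, 154, 52, 43)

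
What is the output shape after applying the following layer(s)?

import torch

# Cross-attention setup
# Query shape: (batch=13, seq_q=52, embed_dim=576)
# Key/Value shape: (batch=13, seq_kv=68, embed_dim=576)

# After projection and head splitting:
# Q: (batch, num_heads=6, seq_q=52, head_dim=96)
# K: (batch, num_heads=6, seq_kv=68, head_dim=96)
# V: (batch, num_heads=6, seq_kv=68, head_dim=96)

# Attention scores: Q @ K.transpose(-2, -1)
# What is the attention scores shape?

Input shape: (13, 52, 576)
Output shape: (13, 6, 52, 68)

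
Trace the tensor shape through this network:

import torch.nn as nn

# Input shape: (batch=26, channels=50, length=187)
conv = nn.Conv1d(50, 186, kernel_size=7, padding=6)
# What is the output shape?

Input shape: (26, 50, 187)
Output shape: (26, 186, 193)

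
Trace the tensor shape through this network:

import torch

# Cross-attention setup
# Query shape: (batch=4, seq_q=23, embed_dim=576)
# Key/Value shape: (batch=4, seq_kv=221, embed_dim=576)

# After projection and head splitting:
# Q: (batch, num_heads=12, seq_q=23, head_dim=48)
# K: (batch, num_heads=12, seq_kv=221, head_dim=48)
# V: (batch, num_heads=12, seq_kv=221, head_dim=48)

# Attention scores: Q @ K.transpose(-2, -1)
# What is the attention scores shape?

Input shape: (4, 23, 576)
Output shape: (4, 12, 23, 221)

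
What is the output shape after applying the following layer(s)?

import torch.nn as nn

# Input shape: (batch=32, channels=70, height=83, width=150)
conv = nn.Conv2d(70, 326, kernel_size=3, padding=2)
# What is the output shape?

Input shape: (32, 70, 83, 150)
Output shape: (32, 326, 85, 152)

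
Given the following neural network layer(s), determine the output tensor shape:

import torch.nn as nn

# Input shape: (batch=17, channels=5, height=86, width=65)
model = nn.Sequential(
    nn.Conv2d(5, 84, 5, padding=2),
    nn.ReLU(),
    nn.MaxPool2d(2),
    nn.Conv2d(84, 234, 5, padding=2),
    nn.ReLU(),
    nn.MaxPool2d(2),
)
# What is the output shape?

Input shape: (17, 5, 86, 65)
  -> after first Conv2d: (17, 84, 86, 65)
  -> after first MaxPool2d: (17, 84, 43, 32)
  -> after second Conv2d: (17, 234, 43, 32)
Output shape: (17, 234, 21, 16)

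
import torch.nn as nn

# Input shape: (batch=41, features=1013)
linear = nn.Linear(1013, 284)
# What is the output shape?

Input shape: (41, 1013)
Output shape: (41, 284)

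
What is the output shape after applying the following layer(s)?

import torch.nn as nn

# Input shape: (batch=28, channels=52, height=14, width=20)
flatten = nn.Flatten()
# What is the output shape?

Input shape: (28, 52, 14, 20)
Output shape: (28, 14560)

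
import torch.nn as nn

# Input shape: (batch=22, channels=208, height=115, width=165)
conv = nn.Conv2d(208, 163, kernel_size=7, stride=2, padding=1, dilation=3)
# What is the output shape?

Input shape: (22, 208, 115, 165)
Output shape: (22, 163, 50, 75)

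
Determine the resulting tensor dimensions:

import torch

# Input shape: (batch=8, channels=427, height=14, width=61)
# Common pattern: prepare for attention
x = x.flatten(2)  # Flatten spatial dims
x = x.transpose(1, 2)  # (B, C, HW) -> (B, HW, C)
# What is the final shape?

Input shape: (8, 427, 14, 61)
  -> after flatten(2): (8, 427, 854)
Output shape: (8, 854, 427)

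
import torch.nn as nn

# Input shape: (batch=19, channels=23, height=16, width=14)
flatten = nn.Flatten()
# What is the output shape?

Input shape: (19, 23, 16, 14)
Output shape: (19, 5152)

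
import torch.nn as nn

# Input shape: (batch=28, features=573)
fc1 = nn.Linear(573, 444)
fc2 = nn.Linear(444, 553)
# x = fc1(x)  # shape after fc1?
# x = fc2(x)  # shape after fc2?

Input shape: (28, 573)
  -> after fc1: (28, 444)
Output shape: (28, 553)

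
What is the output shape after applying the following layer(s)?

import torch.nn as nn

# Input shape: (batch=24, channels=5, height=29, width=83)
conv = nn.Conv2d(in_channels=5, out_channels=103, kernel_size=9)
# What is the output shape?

Input shape: (24, 5, 29, 83)
Output shape: (24, 103, 21, 75)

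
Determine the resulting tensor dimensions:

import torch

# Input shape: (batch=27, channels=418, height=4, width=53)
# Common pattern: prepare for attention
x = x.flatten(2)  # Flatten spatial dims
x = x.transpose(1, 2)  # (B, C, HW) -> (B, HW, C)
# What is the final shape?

Input shape: (27, 418, 4, 53)
  -> after flatten(2): (27, 418, 212)
Output shape: (27, 212, 418)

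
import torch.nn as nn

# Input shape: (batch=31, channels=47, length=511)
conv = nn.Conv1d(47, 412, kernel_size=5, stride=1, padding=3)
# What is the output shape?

Input shape: (31, 47, 511)
Output shape: (31, 412, 513)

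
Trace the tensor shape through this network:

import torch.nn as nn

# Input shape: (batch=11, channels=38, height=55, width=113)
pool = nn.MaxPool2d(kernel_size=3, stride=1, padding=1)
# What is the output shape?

Input shape: (11, 38, 55, 113)
Output shape: (11, 38, 55, 113)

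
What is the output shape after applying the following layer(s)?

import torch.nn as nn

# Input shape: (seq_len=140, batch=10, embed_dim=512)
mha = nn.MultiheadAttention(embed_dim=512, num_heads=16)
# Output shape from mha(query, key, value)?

Input shape: (140, 10, 512)
Output shape: (140, 10, 512)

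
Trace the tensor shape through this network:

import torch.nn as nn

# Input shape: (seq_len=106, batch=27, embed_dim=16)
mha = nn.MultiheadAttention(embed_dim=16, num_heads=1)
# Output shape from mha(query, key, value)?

Input shape: (106, 27, 16)
Output shape: (106, 27, 16)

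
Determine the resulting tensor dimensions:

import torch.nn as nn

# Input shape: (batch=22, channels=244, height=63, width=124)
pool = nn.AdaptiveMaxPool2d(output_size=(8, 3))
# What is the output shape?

Input shape: (22, 244, 63, 124)
Output shape: (22, 244, 8, 3)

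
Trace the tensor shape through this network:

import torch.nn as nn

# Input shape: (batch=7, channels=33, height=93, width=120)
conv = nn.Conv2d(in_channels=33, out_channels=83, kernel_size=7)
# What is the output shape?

Input shape: (7, 33, 93, 120)
Output shape: (7, 83, 87, 114)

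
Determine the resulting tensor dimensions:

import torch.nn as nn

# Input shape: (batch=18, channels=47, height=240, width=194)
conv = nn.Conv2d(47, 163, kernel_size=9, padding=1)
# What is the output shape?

Input shape: (18, 47, 240, 194)
Output shape: (18, 163, 234, 188)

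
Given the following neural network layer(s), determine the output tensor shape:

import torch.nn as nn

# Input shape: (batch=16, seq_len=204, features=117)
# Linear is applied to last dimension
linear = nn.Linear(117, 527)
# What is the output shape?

Input shape: (16, 204, 117)
Output shape: (16, 204, 527)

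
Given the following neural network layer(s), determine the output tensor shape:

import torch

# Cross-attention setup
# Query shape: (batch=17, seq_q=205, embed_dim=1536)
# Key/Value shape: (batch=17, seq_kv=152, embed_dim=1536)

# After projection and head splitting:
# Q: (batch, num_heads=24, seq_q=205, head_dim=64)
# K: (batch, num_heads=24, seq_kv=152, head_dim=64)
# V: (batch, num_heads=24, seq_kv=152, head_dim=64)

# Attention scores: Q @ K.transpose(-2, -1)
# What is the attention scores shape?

Input shape: (17, 205, 1536)
Output shape: (17, 24, 205, 152)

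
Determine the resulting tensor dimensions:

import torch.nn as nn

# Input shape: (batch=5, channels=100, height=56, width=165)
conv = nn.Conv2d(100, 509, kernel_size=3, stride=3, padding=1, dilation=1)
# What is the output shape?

Input shape: (5, 100, 56, 165)
Output shape: (5, 509, 19, 55)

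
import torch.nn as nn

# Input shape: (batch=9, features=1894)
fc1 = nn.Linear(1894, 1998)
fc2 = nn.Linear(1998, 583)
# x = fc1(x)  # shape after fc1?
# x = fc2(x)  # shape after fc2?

Input shape: (9, 1894)
  -> after fc1: (9, 1998)
Output shape: (9, 583)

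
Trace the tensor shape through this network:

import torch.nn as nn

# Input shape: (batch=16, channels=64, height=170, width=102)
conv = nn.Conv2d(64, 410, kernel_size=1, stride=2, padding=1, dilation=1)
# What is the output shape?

Input shape: (16, 64, 170, 102)
Output shape: (16, 410, 86, 52)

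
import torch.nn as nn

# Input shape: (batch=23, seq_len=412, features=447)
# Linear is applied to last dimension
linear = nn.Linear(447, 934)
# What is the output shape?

Input shape: (23, 412, 447)
Output shape: (23, 412, 934)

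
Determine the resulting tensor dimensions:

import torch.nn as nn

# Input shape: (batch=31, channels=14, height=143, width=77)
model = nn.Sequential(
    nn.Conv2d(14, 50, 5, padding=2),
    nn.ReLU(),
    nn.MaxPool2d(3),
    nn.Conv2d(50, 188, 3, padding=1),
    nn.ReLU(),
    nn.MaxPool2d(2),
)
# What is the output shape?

Input shape: (31, 14, 143, 77)
  -> after first Conv2d: (31, 50, 143, 77)
  -> after first MaxPool2d: (31, 50, 47, 25)
  -> after second Conv2d: (31, 188, 47, 25)
Output shape: (31, 188, 23, 12)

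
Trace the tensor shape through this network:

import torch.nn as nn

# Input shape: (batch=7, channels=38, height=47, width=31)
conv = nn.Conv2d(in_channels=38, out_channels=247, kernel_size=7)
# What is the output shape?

Input shape: (7, 38, 47, 31)
Output shape: (7, 247, 41, 25)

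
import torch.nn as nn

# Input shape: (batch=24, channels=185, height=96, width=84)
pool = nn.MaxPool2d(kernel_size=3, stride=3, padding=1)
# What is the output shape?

Input shape: (24, 185, 96, 84)
Output shape: (24, 185, 32, 28)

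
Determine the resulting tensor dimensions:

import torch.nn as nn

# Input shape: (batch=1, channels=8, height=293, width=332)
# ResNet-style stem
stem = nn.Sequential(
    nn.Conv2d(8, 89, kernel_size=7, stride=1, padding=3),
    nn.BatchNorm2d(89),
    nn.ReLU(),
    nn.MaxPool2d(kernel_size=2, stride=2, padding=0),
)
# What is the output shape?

Input shape: (1, 8, 293, 332)
  -> after Conv2d 7x7 stride=1: (1, 89, 293, 332)
Output shape: (1, 89, 146, 166)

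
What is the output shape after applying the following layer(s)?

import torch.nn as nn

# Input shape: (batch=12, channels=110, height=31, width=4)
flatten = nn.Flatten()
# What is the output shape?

Input shape: (12, 110, 31, 4)
Output shape: (12, 13640)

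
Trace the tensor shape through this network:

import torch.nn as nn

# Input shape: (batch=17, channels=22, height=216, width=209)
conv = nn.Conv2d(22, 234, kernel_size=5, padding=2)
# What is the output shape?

Input shape: (17, 22, 216, 209)
Output shape: (17, 234, 216, 209)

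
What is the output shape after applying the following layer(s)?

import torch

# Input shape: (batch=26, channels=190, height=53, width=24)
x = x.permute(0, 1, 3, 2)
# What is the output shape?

Input shape: (26, 190, 53, 24)
Output shape: (26, 190, 24, 53)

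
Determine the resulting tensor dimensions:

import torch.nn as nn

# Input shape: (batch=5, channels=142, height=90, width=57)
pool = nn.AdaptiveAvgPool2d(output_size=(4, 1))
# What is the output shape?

Input shape: (5, 142, 90, 57)
Output shape: (5, 142, 4, 1)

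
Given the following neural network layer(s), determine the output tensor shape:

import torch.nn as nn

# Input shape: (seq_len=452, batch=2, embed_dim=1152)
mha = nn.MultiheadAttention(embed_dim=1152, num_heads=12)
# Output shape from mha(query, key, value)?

Input shape: (452, 2, 1152)
Output shape: (452, 2, 1152)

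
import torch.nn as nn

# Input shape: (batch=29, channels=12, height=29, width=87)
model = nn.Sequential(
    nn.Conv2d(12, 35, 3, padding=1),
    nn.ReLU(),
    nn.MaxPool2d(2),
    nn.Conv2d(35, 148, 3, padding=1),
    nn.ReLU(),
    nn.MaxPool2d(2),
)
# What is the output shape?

Input shape: (29, 12, 29, 87)
  -> after first Conv2d: (29, 35, 29, 87)
  -> after first MaxPool2d: (29, 35, 14, 43)
  -> after second Conv2d: (29, 148, 14, 43)
Output shape: (29, 148, 7, 21)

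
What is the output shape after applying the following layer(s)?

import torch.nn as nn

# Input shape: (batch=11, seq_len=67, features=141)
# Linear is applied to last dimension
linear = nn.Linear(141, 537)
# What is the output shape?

Input shape: (11, 67, 141)
Output shape: (11, 67, 537)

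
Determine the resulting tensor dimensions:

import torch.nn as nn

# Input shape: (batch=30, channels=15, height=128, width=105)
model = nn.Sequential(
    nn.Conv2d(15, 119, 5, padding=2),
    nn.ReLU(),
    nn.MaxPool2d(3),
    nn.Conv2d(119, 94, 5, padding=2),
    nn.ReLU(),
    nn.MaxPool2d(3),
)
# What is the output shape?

Input shape: (30, 15, 128, 105)
  -> after first Conv2d: (30, 119, 128, 105)
  -> after first MaxPool2d: (30, 119, 42, 35)
  -> after second Conv2d: (30, 94, 42, 35)
Output shape: (30, 94, 14, 11)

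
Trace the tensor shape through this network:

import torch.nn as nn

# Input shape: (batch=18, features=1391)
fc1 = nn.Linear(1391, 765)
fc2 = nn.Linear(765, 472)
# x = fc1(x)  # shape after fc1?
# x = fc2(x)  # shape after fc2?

Input shape: (18, 1391)
  -> after fc1: (18, 765)
Output shape: (18, 472)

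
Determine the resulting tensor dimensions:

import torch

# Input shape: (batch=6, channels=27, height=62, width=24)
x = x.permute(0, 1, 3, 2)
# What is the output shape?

Input shape: (6, 27, 62, 24)
Output shape: (6, 27, 24, 62)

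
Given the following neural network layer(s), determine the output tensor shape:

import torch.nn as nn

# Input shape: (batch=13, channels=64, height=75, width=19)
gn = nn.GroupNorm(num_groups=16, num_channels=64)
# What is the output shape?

Input shape: (13, 64, 75, 19)
Output shape: (13, 64, 75, 19)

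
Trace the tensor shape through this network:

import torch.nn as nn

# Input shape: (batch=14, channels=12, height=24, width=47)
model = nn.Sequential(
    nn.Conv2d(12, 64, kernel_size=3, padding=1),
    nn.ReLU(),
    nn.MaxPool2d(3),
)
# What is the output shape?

Input shape: (14, 12, 24, 47)
  -> after Conv2d: (14, 64, 24, 47)
  -> after ReLU: (14, 64, 24, 47)
Output shape: (14, 64, 8, 15)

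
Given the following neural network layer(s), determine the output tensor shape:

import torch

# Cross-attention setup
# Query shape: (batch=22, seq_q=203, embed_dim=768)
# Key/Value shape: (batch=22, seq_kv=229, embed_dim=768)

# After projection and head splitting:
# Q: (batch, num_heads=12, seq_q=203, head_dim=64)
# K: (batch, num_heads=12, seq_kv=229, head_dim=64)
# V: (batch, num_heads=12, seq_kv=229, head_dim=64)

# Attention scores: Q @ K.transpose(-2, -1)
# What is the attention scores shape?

Input shape: (22, 203, 768)
Output shape: (22, 12, 203, 229)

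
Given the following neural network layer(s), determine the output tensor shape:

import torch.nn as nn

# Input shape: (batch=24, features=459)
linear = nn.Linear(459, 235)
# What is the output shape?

Input shape: (24, 459)
Output shape: (24, 235)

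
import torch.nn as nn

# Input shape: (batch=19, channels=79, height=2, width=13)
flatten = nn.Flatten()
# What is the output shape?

Input shape: (19, 79, 2, 13)
Output shape: (19, 2054)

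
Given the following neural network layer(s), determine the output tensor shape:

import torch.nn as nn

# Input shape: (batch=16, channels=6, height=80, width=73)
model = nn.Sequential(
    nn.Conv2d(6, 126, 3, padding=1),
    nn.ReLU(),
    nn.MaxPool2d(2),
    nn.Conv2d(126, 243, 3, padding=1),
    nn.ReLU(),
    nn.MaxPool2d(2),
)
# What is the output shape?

Input shape: (16, 6, 80, 73)
  -> after first Conv2d: (16, 126, 80, 73)
  -> after first MaxPool2d: (16, 126, 40, 36)
  -> after second Conv2d: (16, 243, 40, 36)
Output shape: (16, 243, 20, 18)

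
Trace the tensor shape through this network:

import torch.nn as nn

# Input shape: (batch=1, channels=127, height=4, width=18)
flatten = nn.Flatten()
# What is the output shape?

Input shape: (1, 127, 4, 18)
Output shape: (1, 9144)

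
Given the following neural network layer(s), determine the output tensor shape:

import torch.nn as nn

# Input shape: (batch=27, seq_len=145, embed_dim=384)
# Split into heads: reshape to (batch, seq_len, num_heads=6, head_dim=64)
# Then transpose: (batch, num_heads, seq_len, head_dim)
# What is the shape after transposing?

Input shape: (27, 145, 384)
  -> after reshape: (27, 145, 6, 64)
Output shape: (27, 6, 145, 64)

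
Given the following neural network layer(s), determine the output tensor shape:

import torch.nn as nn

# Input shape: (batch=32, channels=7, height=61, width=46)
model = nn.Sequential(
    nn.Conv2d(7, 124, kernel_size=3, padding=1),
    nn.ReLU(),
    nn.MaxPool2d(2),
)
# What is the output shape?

Input shape: (32, 7, 61, 46)
  -> after Conv2d: (32, 124, 61, 46)
  -> after ReLU: (32, 124, 61, 46)
Output shape: (32, 124, 30, 23)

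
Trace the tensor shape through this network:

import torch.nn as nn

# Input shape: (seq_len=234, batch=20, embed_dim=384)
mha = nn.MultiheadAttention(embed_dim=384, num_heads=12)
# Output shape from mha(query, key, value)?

Input shape: (234, 20, 384)
Output shape: (234, 20, 384)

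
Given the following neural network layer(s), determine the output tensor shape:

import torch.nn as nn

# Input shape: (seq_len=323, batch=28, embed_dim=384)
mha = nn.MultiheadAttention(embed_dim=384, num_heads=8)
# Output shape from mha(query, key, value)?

Input shape: (323, 28, 384)
Output shape: (323, 28, 384)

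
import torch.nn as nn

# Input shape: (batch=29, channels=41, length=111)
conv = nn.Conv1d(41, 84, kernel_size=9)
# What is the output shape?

Input shape: (29, 41, 111)
Output shape: (29, 84, 103)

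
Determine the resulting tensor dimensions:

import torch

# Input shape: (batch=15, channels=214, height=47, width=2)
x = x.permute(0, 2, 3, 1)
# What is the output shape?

Input shape: (15, 214, 47, 2)
Output shape: (15, 47, 2, 214)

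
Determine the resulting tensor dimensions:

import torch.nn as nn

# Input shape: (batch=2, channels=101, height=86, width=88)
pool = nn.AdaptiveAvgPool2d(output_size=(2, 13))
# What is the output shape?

Input shape: (2, 101, 86, 88)
Output shape: (2, 101, 2, 13)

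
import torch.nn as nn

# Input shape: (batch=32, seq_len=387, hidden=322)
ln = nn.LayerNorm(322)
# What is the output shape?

Input shape: (32, 387, 322)
Output shape: (32, 387, 322)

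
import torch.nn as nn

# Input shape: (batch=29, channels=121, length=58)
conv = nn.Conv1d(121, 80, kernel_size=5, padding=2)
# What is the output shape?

Input shape: (29, 121, 58)
Output shape: (29, 80, 58)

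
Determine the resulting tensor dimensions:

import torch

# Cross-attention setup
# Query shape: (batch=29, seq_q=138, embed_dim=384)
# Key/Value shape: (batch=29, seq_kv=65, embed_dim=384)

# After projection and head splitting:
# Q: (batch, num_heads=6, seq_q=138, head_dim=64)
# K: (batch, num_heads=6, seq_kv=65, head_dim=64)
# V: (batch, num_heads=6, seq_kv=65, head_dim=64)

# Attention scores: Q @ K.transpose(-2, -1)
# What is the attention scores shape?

Input shape: (29, 138, 384)
Output shape: (29, 6, 138, 65)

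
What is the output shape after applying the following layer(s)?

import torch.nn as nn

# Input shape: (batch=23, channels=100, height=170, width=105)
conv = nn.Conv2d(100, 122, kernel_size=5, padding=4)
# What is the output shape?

Input shape: (23, 100, 170, 105)
Output shape: (23, 122, 174, 109)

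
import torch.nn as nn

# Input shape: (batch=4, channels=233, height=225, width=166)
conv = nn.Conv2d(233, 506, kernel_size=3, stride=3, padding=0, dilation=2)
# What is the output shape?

Input shape: (4, 233, 225, 166)
Output shape: (4, 506, 74, 54)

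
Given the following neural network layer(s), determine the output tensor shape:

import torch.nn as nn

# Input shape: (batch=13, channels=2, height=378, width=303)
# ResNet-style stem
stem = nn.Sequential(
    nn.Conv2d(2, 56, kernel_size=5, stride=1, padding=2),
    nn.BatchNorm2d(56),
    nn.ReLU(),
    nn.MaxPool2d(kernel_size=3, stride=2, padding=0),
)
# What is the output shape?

Input shape: (13, 2, 378, 303)
  -> after Conv2d 5x5 stride=1: (13, 56, 378, 303)
Output shape: (13, 56, 188, 151)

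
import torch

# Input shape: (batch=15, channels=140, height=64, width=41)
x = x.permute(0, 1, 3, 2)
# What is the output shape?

Input shape: (15, 140, 64, 41)
Output shape: (15, 140, 41, 64)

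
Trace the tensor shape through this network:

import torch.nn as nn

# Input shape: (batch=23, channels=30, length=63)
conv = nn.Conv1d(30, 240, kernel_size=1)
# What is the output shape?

Input shape: (23, 30, 63)
Output shape: (23, 240, 63)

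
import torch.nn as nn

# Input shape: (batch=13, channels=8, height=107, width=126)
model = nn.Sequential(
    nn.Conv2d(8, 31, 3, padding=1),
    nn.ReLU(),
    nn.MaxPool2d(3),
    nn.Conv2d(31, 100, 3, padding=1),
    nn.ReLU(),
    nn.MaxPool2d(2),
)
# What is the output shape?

Input shape: (13, 8, 107, 126)
  -> after first Conv2d: (13, 31, 107, 126)
  -> after first MaxPool2d: (13, 31, 35, 42)
  -> after second Conv2d: (13, 100, 35, 42)
Output shape: (13, 100, 17, 21)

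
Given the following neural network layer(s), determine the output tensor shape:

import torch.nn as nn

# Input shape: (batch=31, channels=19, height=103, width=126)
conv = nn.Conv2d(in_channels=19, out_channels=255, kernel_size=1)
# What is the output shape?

Input shape: (31, 19, 103, 126)
Output shape: (31, 255, 103, 126)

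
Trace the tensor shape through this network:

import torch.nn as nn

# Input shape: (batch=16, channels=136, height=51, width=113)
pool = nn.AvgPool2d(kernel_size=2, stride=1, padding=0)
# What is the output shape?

Input shape: (16, 136, 51, 113)
Output shape: (16, 136, 50, 112)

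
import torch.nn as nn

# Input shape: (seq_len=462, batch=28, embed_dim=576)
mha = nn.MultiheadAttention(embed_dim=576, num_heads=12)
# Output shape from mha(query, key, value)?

Input shape: (462, 28, 576)
Output shape: (462, 28, 576)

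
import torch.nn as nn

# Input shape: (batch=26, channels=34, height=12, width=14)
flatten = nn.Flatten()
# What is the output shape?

Input shape: (26, 34, 12, 14)
Output shape: (26, 5712)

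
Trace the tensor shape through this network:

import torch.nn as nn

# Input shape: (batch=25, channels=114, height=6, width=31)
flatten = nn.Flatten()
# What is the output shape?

Input shape: (25, 114, 6, 31)
Output shape: (25, 21204)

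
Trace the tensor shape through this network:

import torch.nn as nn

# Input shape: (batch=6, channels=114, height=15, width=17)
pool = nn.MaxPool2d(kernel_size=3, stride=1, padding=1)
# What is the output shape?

Input shape: (6, 114, 15, 17)
Output shape: (6, 114, 15, 17)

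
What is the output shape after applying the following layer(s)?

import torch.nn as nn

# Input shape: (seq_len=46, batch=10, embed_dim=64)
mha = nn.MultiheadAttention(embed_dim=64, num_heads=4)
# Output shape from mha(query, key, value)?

Input shape: (46, 10, 64)
Output shape: (46, 10, 64)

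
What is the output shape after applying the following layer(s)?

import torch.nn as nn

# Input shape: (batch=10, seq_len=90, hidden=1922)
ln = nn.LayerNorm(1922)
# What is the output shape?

Input shape: (10, 90, 1922)
Output shape: (10, 90, 1922)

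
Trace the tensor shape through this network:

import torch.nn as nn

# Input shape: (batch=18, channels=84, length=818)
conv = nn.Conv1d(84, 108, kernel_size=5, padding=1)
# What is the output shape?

Input shape: (18, 84, 818)
Output shape: (18, 108, 816)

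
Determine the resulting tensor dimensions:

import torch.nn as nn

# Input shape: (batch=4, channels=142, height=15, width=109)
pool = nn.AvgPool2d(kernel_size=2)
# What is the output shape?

Input shape: (4, 142, 15, 109)
Output shape: (4, 142, 7, 54)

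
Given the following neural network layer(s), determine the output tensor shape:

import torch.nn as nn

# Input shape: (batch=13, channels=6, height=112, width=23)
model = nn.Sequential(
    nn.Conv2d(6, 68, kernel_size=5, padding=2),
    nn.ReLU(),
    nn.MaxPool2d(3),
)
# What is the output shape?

Input shape: (13, 6, 112, 23)
  -> after Conv2d: (13, 68, 112, 23)
  -> after ReLU: (13, 68, 112, 23)
Output shape: (13, 68, 37, 7)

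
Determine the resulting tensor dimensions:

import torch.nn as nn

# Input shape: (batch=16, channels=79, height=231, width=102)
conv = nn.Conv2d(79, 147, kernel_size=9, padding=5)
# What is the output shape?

Input shape: (16, 79, 231, 102)
Output shape: (16, 147, 233, 104)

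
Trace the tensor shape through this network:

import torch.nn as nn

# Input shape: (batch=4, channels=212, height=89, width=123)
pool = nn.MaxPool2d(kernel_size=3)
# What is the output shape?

Input shape: (4, 212, 89, 123)
Output shape: (4, 212, 29, 41)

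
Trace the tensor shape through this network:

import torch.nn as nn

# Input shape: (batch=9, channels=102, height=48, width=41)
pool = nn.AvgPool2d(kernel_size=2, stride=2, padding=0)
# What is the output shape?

Input shape: (9, 102, 48, 41)
Output shape: (9, 102, 24, 20)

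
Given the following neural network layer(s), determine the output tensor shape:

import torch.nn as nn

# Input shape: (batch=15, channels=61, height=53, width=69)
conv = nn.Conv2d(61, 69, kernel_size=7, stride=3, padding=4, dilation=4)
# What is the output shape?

Input shape: (15, 61, 53, 69)
Output shape: (15, 69, 13, 18)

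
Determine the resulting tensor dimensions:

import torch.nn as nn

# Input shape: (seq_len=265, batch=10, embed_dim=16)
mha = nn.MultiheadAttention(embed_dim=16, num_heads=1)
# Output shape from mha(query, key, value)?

Input shape: (265, 10, 16)
Output shape: (265, 10, 16)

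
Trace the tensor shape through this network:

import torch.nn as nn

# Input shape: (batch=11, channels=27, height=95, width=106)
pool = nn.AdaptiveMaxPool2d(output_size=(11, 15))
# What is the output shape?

Input shape: (11, 27, 95, 106)
Output shape: (11, 27, 11, 15)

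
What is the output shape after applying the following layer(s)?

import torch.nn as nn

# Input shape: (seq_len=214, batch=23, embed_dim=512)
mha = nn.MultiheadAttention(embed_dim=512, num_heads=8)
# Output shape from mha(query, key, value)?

Input shape: (214, 23, 512)
Output shape: (214, 23, 512)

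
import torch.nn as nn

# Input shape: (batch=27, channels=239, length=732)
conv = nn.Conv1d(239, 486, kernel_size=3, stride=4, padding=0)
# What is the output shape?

Input shape: (27, 239, 732)
Output shape: (27, 486, 183)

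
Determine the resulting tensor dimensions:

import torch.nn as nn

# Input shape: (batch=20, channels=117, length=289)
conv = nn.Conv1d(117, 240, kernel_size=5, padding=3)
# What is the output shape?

Input shape: (20, 117, 289)
Output shape: (20, 240, 291)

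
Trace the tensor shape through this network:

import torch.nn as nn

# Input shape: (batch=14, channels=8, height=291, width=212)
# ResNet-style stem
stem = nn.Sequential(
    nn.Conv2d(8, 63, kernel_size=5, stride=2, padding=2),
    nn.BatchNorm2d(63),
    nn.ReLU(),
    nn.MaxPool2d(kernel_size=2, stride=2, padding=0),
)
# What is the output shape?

Input shape: (14, 8, 291, 212)
  -> after Conv2d 5x5 stride=2: (14, 63, 146, 106)
Output shape: (14, 63, 73, 53)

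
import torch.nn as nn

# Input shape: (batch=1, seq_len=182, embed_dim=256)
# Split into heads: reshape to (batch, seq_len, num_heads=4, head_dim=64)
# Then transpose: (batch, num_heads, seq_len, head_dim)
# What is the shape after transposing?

Input shape: (1, 182, 256)
  -> after reshape: (1, 182, 4, 64)
Output shape: (1, 4, 182, 64)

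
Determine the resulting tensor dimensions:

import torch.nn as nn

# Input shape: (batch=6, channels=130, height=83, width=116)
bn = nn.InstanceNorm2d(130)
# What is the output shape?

Input shape: (6, 130, 83, 116)
Output shape: (6, 130, 83, 116)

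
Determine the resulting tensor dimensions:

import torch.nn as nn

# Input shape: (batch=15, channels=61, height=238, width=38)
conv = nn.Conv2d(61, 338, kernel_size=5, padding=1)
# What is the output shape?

Input shape: (15, 61, 238, 38)
Output shape: (15, 338, 236, 36)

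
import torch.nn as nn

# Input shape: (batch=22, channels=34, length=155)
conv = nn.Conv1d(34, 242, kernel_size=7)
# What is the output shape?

Input shape: (22, 34, 155)
Output shape: (22, 242, 149)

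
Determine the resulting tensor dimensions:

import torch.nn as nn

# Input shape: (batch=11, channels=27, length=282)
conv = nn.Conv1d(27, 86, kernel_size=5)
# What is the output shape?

Input shape: (11, 27, 282)
Output shape: (11, 86, 278)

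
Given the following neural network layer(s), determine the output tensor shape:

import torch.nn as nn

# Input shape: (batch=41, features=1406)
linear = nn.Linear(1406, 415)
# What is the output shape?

Input shape: (41, 1406)
Output shape: (41, 415)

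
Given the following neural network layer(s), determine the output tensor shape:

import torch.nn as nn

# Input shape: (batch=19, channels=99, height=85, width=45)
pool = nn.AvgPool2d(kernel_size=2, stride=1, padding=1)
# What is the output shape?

Input shape: (19, 99, 85, 45)
Output shape: (19, 99, 86, 46)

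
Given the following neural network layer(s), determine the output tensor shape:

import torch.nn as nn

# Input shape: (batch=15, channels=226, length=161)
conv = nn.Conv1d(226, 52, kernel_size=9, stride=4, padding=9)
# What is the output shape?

Input shape: (15, 226, 161)
Output shape: (15, 52, 43)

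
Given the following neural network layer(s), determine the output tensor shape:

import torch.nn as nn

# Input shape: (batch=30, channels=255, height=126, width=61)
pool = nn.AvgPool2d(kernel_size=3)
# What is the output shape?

Input shape: (30, 255, 126, 61)
Output shape: (30, 255, 42, 20)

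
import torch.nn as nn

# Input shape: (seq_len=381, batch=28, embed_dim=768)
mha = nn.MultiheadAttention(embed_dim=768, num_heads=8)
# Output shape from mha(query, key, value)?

Input shape: (381, 28, 768)
Output shape: (381, 28, 768)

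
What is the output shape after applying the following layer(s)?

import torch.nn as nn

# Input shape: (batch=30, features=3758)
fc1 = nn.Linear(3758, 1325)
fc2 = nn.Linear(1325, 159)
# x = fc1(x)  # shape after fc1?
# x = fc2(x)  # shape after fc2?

Input shape: (30, 3758)
  -> after fc1: (30, 1325)
Output shape: (30, 159)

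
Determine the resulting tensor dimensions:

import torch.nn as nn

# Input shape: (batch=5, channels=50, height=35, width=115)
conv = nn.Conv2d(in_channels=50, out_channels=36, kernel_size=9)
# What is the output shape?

Input shape: (5, 50, 35, 115)
Output shape: (5, 36, 27, 107)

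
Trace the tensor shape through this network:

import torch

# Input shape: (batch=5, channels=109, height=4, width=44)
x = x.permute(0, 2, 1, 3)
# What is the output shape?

Input shape: (5, 109, 4, 44)
Output shape: (5, 4, 109, 44)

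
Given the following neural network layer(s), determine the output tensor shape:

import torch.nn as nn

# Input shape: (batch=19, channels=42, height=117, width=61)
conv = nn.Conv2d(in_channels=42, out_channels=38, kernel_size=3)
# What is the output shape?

Input shape: (19, 42, 117, 61)
Output shape: (19, 38, 115, 59)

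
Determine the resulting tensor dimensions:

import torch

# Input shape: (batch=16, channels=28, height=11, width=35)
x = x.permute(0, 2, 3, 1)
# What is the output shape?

Input shape: (16, 28, 11, 35)
Output shape: (16, 11, 35, 28)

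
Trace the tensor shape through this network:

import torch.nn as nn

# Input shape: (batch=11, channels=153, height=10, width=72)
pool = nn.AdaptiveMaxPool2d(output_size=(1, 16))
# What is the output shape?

Input shape: (11, 153, 10, 72)
Output shape: (11, 153, 1, 16)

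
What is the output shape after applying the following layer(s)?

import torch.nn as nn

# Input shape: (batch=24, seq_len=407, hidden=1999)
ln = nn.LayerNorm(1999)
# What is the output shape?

Input shape: (24, 407, 1999)
Output shape: (24, 407, 1999)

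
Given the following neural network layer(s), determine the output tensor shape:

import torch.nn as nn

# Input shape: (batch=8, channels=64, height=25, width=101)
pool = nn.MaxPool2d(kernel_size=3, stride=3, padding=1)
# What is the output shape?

Input shape: (8, 64, 25, 101)
Output shape: (8, 64, 9, 34)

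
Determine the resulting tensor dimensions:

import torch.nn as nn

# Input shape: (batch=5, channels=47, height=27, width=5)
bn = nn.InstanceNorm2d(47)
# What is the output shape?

Input shape: (5, 47, 27, 5)
Output shape: (5, 47, 27, 5)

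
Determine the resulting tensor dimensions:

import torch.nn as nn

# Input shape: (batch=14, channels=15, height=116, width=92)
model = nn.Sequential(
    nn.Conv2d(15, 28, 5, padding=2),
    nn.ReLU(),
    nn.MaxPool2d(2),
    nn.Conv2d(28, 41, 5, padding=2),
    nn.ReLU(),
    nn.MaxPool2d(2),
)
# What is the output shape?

Input shape: (14, 15, 116, 92)
  -> after first Conv2d: (14, 28, 116, 92)
  -> after first MaxPool2d: (14, 28, 58, 46)
  -> after second Conv2d: (14, 41, 58, 46)
Output shape: (14, 41, 29, 23)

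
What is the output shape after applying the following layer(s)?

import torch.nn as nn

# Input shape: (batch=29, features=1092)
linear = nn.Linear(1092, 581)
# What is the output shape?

Input shape: (29, 1092)
Output shape: (29, 581)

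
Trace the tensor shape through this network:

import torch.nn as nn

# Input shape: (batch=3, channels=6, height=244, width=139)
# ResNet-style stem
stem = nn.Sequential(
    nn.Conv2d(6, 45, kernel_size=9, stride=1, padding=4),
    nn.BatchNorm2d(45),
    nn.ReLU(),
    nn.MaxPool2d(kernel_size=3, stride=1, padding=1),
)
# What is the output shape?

Input shape: (3, 6, 244, 139)
  -> after Conv2d 9x9 stride=1: (3, 45, 244, 139)
Output shape: (3, 45, 244, 139)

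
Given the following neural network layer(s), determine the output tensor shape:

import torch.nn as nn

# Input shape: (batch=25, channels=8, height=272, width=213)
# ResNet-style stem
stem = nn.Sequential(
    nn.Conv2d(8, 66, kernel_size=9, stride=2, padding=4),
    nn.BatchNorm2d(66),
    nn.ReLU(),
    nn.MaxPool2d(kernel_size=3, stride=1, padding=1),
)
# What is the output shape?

Input shape: (25, 8, 272, 213)
  -> after Conv2d 9x9 stride=2: (25, 66, 136, 107)
Output shape: (25, 66, 136, 107)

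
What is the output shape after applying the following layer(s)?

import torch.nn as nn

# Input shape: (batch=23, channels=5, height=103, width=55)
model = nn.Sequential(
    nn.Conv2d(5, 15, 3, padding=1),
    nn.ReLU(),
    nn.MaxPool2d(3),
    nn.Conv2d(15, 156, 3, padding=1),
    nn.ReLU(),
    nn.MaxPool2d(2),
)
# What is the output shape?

Input shape: (23, 5, 103, 55)
  -> after first Conv2d: (23, 15, 103, 55)
  -> after first MaxPool2d: (23, 15, 34, 18)
  -> after second Conv2d: (23, 156, 34, 18)
Output shape: (23, 156, 17, 9)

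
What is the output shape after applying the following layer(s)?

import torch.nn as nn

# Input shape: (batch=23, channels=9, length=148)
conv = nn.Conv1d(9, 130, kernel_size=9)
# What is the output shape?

Input shape: (23, 9, 148)
Output shape: (23, 130, 140)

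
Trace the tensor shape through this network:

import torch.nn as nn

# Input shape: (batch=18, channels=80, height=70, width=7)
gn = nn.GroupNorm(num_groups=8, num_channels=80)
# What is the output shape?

Input shape: (18, 80, 70, 7)
Output shape: (18, 80, 70, 7)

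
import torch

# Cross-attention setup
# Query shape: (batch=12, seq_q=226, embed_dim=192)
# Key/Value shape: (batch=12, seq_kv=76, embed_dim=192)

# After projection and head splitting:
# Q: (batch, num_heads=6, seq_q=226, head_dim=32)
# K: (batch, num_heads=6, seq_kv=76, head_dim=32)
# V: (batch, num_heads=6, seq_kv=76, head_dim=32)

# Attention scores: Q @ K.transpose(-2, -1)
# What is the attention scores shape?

Input shape: (12, 226, 192)
Output shape: (12, 6, 226, 76)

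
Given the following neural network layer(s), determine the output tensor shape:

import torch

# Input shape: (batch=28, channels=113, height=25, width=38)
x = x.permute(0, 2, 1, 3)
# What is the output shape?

Input shape: (28, 113, 25, 38)
Output shape: (28, 25, 113, 38)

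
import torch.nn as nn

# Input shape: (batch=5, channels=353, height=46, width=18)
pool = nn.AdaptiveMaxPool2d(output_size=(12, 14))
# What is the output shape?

Input shape: (5, 353, 46, 18)
Output shape: (5, 353, 12, 14)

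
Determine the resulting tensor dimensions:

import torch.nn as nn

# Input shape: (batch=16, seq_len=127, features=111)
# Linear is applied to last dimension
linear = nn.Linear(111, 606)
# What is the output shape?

Input shape: (16, 127, 111)
Output shape: (16, 127, 606)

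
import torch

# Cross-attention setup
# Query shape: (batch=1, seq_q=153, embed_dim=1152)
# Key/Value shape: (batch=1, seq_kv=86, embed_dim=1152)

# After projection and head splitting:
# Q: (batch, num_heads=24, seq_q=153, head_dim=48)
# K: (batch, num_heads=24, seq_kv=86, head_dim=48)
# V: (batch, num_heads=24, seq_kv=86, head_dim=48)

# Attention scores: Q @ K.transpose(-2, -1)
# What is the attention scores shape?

Input shape: (1, 153, 1152)
Output shape: (1, 24, 153, 86)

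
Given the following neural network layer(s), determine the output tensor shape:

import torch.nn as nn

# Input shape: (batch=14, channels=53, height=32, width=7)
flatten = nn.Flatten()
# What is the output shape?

Input shape: (14, 53, 32, 7)
Output shape: (14, 11872)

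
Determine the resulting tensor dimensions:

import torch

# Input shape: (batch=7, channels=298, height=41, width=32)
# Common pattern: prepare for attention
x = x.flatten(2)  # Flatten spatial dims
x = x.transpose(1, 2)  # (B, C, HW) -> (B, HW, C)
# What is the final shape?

Input shape: (7, 298, 41, 32)
  -> after flatten(2): (7, 298, 1312)
Output shape: (7, 1312, 298)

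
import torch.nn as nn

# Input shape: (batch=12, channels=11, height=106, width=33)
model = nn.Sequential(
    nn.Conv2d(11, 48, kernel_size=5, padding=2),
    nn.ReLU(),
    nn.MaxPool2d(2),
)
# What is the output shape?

Input shape: (12, 11, 106, 33)
  -> after Conv2d: (12, 48, 106, 33)
  -> after ReLU: (12, 48, 106, 33)
Output shape: (12, 48, 53, 16)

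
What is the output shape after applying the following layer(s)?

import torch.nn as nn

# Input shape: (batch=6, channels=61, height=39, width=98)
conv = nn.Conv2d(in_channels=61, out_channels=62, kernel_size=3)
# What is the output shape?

Input shape: (6, 61, 39, 98)
Output shape: (6, 62, 37, 96)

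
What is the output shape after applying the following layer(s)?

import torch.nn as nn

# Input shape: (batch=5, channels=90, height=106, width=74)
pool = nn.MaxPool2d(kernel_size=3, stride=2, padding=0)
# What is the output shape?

Input shape: (5, 90, 106, 74)
Output shape: (5, 90, 52, 36)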